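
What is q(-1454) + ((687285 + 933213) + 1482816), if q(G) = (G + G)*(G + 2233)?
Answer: 837982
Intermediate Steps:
q(G) = 2*G*(2233 + G) (q(G) = (2*G)*(2233 + G) = 2*G*(2233 + G))
q(-1454) + ((687285 + 933213) + 1482816) = 2*(-1454)*(2233 - 1454) + ((687285 + 933213) + 1482816) = 2*(-1454)*779 + (1620498 + 1482816) = -2265332 + 3103314 = 837982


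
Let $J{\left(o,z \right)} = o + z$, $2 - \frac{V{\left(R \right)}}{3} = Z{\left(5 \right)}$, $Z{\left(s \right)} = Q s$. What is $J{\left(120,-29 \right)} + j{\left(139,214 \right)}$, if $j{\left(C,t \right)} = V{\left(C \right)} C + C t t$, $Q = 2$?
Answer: $6362399$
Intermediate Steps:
$Z{\left(s \right)} = 2 s$
$V{\left(R \right)} = -24$ ($V{\left(R \right)} = 6 - 3 \cdot 2 \cdot 5 = 6 - 30 = -24$)
$j{\left(C,t \right)} = - 24 C + C t^{2}$ ($j{\left(C,t \right)} = - 24 C + C t t = - 24 C + C t^{2}$)
$J{\left(120,-29 \right)} + j{\left(139,214 \right)} = \left(120 - 29\right) + 139 \left(-24 + 214^{2}\right) = 91 + 139 \left(-24 + 45796\right) = 91 + 139 \cdot 45772 = 91 + 6362308 = 6362399$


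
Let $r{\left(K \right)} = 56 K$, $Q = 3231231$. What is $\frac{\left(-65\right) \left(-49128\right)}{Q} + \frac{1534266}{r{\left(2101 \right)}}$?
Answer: $\frac{888880186561}{63362285756} \approx 14.029$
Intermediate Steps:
$\frac{\left(-65\right) \left(-49128\right)}{Q} + \frac{1534266}{r{\left(2101 \right)}} = \frac{\left(-65\right) \left(-49128\right)}{3231231} + \frac{1534266}{56 \cdot 2101} = 3193320 \cdot \frac{1}{3231231} + \frac{1534266}{117656} = \frac{1064440}{1077077} + 1534266 \cdot \frac{1}{117656} = \frac{1064440}{1077077} + \frac{767133}{58828} = \frac{888880186561}{63362285756}$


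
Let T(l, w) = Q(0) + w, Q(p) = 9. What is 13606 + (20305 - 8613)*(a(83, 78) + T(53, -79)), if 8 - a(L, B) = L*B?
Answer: -76405306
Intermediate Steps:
a(L, B) = 8 - B*L (a(L, B) = 8 - L*B = 8 - B*L)
T(l, w) = 9 + w
13606 + (20305 - 8613)*(a(83, 78) + T(53, -79)) = 13606 + (20305 - 8613)*((8 - 1*78*83) + (9 - 79)) = 13606 + 11692*((8 - 6474) - 70) = 13606 + 11692*(-6466 - 70) = 13606 + 11692*(-6536) = 13606 - 76418912 = -76405306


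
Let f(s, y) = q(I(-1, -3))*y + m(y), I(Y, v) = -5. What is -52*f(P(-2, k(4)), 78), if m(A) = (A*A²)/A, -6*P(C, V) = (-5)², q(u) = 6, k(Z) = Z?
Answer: -340704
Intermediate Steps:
P(C, V) = -25/6 (P(C, V) = -⅙*(-5)² = -⅙*25 = -25/6)
m(A) = A² (m(A) = A³/A = A²)
f(s, y) = y² + 6*y (f(s, y) = 6*y + y² = y² + 6*y)
-52*f(P(-2, k(4)), 78) = -4056*(6 + 78) = -4056*84 = -52*6552 = -340704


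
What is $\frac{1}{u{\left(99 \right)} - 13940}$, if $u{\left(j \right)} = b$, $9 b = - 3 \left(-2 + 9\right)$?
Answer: $- \frac{3}{41827} \approx -7.1724 \cdot 10^{-5}$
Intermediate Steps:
$b = - \frac{7}{3}$ ($b = \frac{\left(-3\right) \left(-2 + 9\right)}{9} = \frac{\left(-3\right) 7}{9} = \frac{1}{9} \left(-21\right) = - \frac{7}{3} \approx -2.3333$)
$u{\left(j \right)} = - \frac{7}{3}$
$\frac{1}{u{\left(99 \right)} - 13940} = \frac{1}{- \frac{7}{3} - 13940} = \frac{1}{- \frac{41827}{3}} = - \frac{3}{41827}$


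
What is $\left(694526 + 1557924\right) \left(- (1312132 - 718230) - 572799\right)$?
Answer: $-2627935667450$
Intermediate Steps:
$\left(694526 + 1557924\right) \left(- (1312132 - 718230) - 572799\right) = 2252450 \left(\left(-1\right) 593902 - 572799\right) = 2252450 \left(-593902 - 572799\right) = 2252450 \left(-1166701\right) = -2627935667450$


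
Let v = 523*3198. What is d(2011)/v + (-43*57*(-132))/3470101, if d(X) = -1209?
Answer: 13767420221/148818751486 ≈ 0.092511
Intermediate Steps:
v = 1672554
d(2011)/v + (-43*57*(-132))/3470101 = -1209/1672554 + (-43*57*(-132))/3470101 = -1209*1/1672554 - 2451*(-132)*(1/3470101) = -31/42886 + 323532*(1/3470101) = -31/42886 + 323532/3470101 = 13767420221/148818751486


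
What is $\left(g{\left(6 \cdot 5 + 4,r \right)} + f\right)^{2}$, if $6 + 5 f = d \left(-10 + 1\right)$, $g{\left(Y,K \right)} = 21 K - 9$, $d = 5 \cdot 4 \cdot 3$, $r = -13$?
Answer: $\frac{3825936}{25} \approx 1.5304 \cdot 10^{5}$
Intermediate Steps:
$d = 60$ ($d = 5 \cdot 12 = 60$)
$g{\left(Y,K \right)} = -9 + 21 K$
$f = - \frac{546}{5}$ ($f = - \frac{6}{5} + \frac{60 \left(-10 + 1\right)}{5} = - \frac{6}{5} + \frac{60 \left(-9\right)}{5} = - \frac{6}{5} + \frac{1}{5} \left(-540\right) = - \frac{6}{5} - 108 = - \frac{546}{5} \approx -109.2$)
$\left(g{\left(6 \cdot 5 + 4,r \right)} + f\right)^{2} = \left(\left(-9 + 21 \left(-13\right)\right) - \frac{546}{5}\right)^{2} = \left(\left(-9 - 273\right) - \frac{546}{5}\right)^{2} = \left(-282 - \frac{546}{5}\right)^{2} = \left(- \frac{1956}{5}\right)^{2} = \frac{3825936}{25}$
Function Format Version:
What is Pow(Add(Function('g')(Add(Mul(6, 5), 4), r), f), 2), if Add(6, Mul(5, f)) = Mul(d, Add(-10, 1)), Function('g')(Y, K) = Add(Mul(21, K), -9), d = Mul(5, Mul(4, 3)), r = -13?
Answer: Rational(3825936, 25) ≈ 1.5304e+5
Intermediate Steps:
d = 60 (d = Mul(5, 12) = 60)
Function('g')(Y, K) = Add(-9, Mul(21, K))
f = Rational(-546, 5) (f = Add(Rational(-6, 5), Mul(Rational(1, 5), Mul(60, Add(-10, 1)))) = Add(Rational(-6, 5), Mul(Rational(1, 5), Mul(60, -9))) = Add(Rational(-6, 5), Mul(Rational(1, 5), -540)) = Add(Rational(-6, 5), -108) = Rational(-546, 5) ≈ -109.20)
Pow(Add(Function('g')(Add(Mul(6, 5), 4), r), f), 2) = Pow(Add(Add(-9, Mul(21, -13)), Rational(-546, 5)), 2) = Pow(Add(Add(-9, -273), Rational(-546, 5)), 2) = Pow(Add(-282, Rational(-546, 5)), 2) = Pow(Rational(-1956, 5), 2) = Rational(3825936, 25)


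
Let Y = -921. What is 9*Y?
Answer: -8289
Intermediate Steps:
9*Y = 9*(-921) = -8289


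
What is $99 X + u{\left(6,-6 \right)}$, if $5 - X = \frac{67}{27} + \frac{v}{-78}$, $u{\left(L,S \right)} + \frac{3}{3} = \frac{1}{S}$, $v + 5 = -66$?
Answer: $\frac{6164}{39} \approx 158.05$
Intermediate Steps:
$v = -71$ ($v = -5 - 66 = -71$)
$u{\left(L,S \right)} = -1 + \frac{1}{S}$
$X = \frac{1129}{702}$ ($X = 5 - \left(\frac{67}{27} - \frac{71}{-78}\right) = 5 - \left(67 \cdot \frac{1}{27} - - \frac{71}{78}\right) = 5 - \left(\frac{67}{27} + \frac{71}{78}\right) = 5 - \frac{2381}{702} = \frac{1129}{702} \approx 1.6083$)
$99 X + u{\left(6,-6 \right)} = 99 \cdot \frac{1129}{702} + \frac{1 - -6}{-6} = \frac{12419}{78} - \frac{1 + 6}{6} = \frac{12419}{78} - \frac{7}{6} = \frac{6164}{39}$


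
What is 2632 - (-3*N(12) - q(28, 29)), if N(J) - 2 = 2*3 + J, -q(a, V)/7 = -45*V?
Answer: 11827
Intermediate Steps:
q(a, V) = 315*V (q(a, V) = -(-315)*V = 315*V)
N(J) = 8 + J (N(J) = 2 + (2*3 + J) = 2 + (6 + J) = 8 + J)
2632 - (-3*N(12) - q(28, 29)) = 2632 - (-3*(8 + 12) - 315*29) = 2632 - (-3*20 - 1*9135) = 2632 - (-60 - 9135) = 2632 - 1*(-9195) = 2632 + 9195 = 11827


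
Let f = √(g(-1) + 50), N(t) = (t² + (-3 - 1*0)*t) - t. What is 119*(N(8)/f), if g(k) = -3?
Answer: 3808*√47/47 ≈ 555.45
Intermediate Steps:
N(t) = t² - 4*t (N(t) = (t² + (-3 + 0)*t) - t = (t² - 3*t) - t = t² - 4*t)
f = √47 (f = √(-3 + 50) = √47 ≈ 6.8557)
119*(N(8)/f) = 119*((8*(-4 + 8))/(√47)) = 119*((8*4)*(√47/47)) = 119*(32*(√47/47)) = 119*(32*√47/47) = 3808*√47/47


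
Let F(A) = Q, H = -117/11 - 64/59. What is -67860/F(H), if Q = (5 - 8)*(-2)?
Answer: -11310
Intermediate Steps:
H = -7607/649 (H = -117*1/11 - 64*1/59 = -117/11 - 64/59 = -7607/649 ≈ -11.721)
Q = 6 (Q = -3*(-2) = 6)
F(A) = 6
-67860/F(H) = -67860/6 = -67860*⅙ = -11310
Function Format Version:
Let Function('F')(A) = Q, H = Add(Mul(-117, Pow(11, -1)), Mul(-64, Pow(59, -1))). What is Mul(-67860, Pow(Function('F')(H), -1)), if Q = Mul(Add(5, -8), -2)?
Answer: -11310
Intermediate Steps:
H = Rational(-7607, 649) (H = Add(Mul(-117, Rational(1, 11)), Mul(-64, Rational(1, 59))) = Add(Rational(-117, 11), Rational(-64, 59)) = Rational(-7607, 649) ≈ -11.721)
Q = 6 (Q = Mul(-3, -2) = 6)
Function('F')(A) = 6
Mul(-67860, Pow(Function('F')(H), -1)) = Mul(-67860, Pow(6, -1)) = Mul(-67860, Rational(1, 6)) = -11310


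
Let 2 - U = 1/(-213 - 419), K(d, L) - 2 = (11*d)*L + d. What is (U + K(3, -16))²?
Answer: 108419391441/399424 ≈ 2.7144e+5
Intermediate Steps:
K(d, L) = 2 + d + 11*L*d (K(d, L) = 2 + ((11*d)*L + d) = 2 + (11*L*d + d) = 2 + (d + 11*L*d) = 2 + d + 11*L*d)
U = 1265/632 (U = 2 - 1/(-213 - 419) = 2 - 1/(-632) = 2 - 1*(-1/632) = 2 + 1/632 = 1265/632 ≈ 2.0016)
(U + K(3, -16))² = (1265/632 + (2 + 3 + 11*(-16)*3))² = (1265/632 + (2 + 3 - 528))² = (1265/632 - 523)² = (-329271/632)² = 108419391441/399424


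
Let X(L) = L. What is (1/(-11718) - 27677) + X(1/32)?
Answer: -5189099533/187488 ≈ -27677.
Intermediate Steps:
(1/(-11718) - 27677) + X(1/32) = (1/(-11718) - 27677) + 1/32 = (-1/11718 - 27677) + 1/32 = -324319087/11718 + 1/32 = -5189099533/187488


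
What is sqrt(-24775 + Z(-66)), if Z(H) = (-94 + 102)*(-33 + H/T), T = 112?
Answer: I*sqrt(1227142)/7 ≈ 158.25*I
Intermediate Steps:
Z(H) = -264 + H/14 (Z(H) = (-94 + 102)*(-33 + H/112) = 8*(-33 + H*(1/112)) = 8*(-33 + H/112) = -264 + H/14)
sqrt(-24775 + Z(-66)) = sqrt(-24775 + (-264 + (1/14)*(-66))) = sqrt(-24775 + (-264 - 33/7)) = sqrt(-24775 - 1881/7) = sqrt(-175306/7) = I*sqrt(1227142)/7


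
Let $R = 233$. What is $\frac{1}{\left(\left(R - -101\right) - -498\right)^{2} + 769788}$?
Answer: $\frac{1}{1462012} \approx 6.8399 \cdot 10^{-7}$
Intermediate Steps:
$\frac{1}{\left(\left(R - -101\right) - -498\right)^{2} + 769788} = \frac{1}{\left(\left(233 - -101\right) - -498\right)^{2} + 769788} = \frac{1}{\left(\left(233 + 101\right) + 498\right)^{2} + 769788} = \frac{1}{\left(334 + 498\right)^{2} + 769788} = \frac{1}{832^{2} + 769788} = \frac{1}{692224 + 769788} = \frac{1}{1462012}$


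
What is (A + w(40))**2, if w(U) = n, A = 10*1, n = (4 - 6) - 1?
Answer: 49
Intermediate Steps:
n = -3 (n = -2 - 1 = -3)
A = 10
w(U) = -3
(A + w(40))**2 = (10 - 3)**2 = 7**2 = 49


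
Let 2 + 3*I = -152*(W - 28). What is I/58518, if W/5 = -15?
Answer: 2609/29259 ≈ 0.089169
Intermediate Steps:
W = -75 (W = 5*(-15) = -75)
I = 5218 (I = -⅔ + (-152*(-75 - 28))/3 = -⅔ + (-152*(-103))/3 = -⅔ + (⅓)*15656 = -⅔ + 15656/3 = 5218)
I/58518 = 5218/58518 = 5218*(1/58518) = 2609/29259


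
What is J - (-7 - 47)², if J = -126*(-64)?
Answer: 5148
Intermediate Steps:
J = 8064
J - (-7 - 47)² = 8064 - (-7 - 47)² = 8064 - 1*(-54)² = 8064 - 1*2916 = 8064 - 2916 = 5148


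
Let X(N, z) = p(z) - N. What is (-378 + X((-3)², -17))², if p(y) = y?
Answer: 163216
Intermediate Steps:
X(N, z) = z - N
(-378 + X((-3)², -17))² = (-378 + (-17 - 1*(-3)²))² = (-378 + (-17 - 1*9))² = (-378 + (-17 - 9))² = (-378 - 26)² = (-404)² = 163216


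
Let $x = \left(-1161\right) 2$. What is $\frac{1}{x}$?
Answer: $- \frac{1}{2322} \approx -0.00043066$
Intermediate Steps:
$x = -2322$
$\frac{1}{x} = \frac{1}{-2322} = - \frac{1}{2322}$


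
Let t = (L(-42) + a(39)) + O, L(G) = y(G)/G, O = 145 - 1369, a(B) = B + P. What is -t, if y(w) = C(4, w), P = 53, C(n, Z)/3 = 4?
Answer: 7926/7 ≈ 1132.3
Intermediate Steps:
C(n, Z) = 12 (C(n, Z) = 3*4 = 12)
y(w) = 12
a(B) = 53 + B (a(B) = B + 53 = 53 + B)
O = -1224
L(G) = 12/G
t = -7926/7 (t = (12/(-42) + (53 + 39)) - 1224 = (12*(-1/42) + 92) - 1224 = (-2/7 + 92) - 1224 = 642/7 - 1224 = -7926/7 ≈ -1132.3)
-t = -1*(-7926/7) = 7926/7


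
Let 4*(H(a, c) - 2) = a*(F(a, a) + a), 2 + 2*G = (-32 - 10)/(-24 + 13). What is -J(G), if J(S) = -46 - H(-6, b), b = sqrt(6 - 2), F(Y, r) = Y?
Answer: 66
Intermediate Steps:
G = 10/11 (G = -1 + ((-32 - 10)/(-24 + 13))/2 = -1 + (-42/(-11))/2 = -1 + (-42*(-1/11))/2 = -1 + (1/2)*(42/11) = -1 + 21/11 = 10/11 ≈ 0.90909)
b = 2 (b = sqrt(4) = 2)
H(a, c) = 2 + a**2/2 (H(a, c) = 2 + (a*(a + a))/4 = 2 + (a*(2*a))/4 = 2 + (2*a**2)/4 = 2 + a**2/2)
J(S) = -66 (J(S) = -46 - (2 + (1/2)*(-6)**2) = -46 - (2 + (1/2)*36) = -46 - (2 + 18) = -46 - 1*20 = -46 - 20 = -66)
-J(G) = -1*(-66) = 66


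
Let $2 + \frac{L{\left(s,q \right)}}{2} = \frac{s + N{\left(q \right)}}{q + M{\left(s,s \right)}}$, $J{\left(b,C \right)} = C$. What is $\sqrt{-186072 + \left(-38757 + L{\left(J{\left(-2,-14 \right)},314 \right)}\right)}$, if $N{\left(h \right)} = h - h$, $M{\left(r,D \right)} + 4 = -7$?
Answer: $\frac{i \sqrt{20641701381}}{303} \approx 474.17 i$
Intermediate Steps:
$M{\left(r,D \right)} = -11$ ($M{\left(r,D \right)} = -4 - 7 = -11$)
$N{\left(h \right)} = 0$
$L{\left(s,q \right)} = -4 + \frac{2 s}{-11 + q}$ ($L{\left(s,q \right)} = -4 + 2 \frac{s + 0}{q - 11} = -4 + 2 \frac{s}{-11 + q} = -4 + \frac{2 s}{-11 + q}$)
$\sqrt{-186072 + \left(-38757 + L{\left(J{\left(-2,-14 \right)},314 \right)}\right)} = \sqrt{-186072 - \left(38757 - \frac{2 \left(22 - 14 - 628\right)}{-11 + 314}\right)} = \sqrt{-186072 - \left(38757 - \frac{2 \left(22 - 14 - 628\right)}{303}\right)} = \sqrt{-186072 - \left(38757 - - \frac{1240}{303}\right)} = \sqrt{-186072 - \frac{11744611}{303}} = \sqrt{- \frac{68124427}{303}} = \frac{i \sqrt{20641701381}}{303}$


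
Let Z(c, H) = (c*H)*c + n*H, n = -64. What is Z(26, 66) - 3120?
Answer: 37272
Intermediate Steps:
Z(c, H) = -64*H + H*c² (Z(c, H) = (c*H)*c - 64*H = (H*c)*c - 64*H = H*c² - 64*H = -64*H + H*c²)
Z(26, 66) - 3120 = 66*(-64 + 26²) - 3120 = 66*(-64 + 676) - 3120 = 66*612 - 3120 = 40392 - 3120 = 37272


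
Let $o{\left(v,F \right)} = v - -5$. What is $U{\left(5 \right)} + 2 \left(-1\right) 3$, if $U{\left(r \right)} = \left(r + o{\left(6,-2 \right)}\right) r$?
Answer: $74$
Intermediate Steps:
$o{\left(v,F \right)} = 5 + v$ ($o{\left(v,F \right)} = v + 5 = 5 + v$)
$U{\left(r \right)} = r \left(11 + r\right)$ ($U{\left(r \right)} = \left(r + \left(5 + 6\right)\right) r = \left(r + 11\right) r = \left(11 + r\right) r = r \left(11 + r\right)$)
$U{\left(5 \right)} + 2 \left(-1\right) 3 = 5 \left(11 + 5\right) + 2 \left(-1\right) 3 = 5 \cdot 16 - 6 = 80 - 6 = 74$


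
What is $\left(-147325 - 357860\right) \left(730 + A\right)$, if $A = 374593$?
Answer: $-189607549755$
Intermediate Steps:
$\left(-147325 - 357860\right) \left(730 + A\right) = \left(-147325 - 357860\right) \left(730 + 374593\right) = \left(-505185\right) 375323 = -189607549755$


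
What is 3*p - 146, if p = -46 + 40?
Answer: -164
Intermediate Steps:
p = -6
3*p - 146 = 3*(-6) - 146 = -18 - 146 = -164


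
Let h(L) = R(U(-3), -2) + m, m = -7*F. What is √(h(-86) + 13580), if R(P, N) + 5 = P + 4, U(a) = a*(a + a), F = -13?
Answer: 2*√3422 ≈ 117.00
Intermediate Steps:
U(a) = 2*a² (U(a) = a*(2*a) = 2*a²)
R(P, N) = -1 + P (R(P, N) = -5 + (P + 4) = -5 + (4 + P) = -1 + P)
m = 91 (m = -7*(-13) = 91)
h(L) = 108 (h(L) = (-1 + 2*(-3)²) + 91 = (-1 + 2*9) + 91 = (-1 + 18) + 91 = 17 + 91 = 108)
√(h(-86) + 13580) = √(108 + 13580) = √13688 = 2*√3422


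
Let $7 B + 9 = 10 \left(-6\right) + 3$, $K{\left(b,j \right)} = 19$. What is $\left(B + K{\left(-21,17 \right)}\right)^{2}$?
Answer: $\frac{4489}{49} \approx 91.612$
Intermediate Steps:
$B = - \frac{66}{7}$ ($B = - \frac{9}{7} + \frac{10 \left(-6\right) + 3}{7} = - \frac{9}{7} + \frac{-60 + 3}{7} = - \frac{9}{7} + \frac{1}{7} \left(-57\right) = - \frac{9}{7} - \frac{57}{7} = - \frac{66}{7} \approx -9.4286$)
$\left(B + K{\left(-21,17 \right)}\right)^{2} = \left(- \frac{66}{7} + 19\right)^{2} = \left(\frac{67}{7}\right)^{2} = \frac{4489}{49}$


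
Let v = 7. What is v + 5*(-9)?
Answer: -38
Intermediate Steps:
v + 5*(-9) = 7 + 5*(-9) = 7 - 45 = -38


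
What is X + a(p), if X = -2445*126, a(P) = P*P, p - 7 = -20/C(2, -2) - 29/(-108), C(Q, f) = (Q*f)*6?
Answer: -3592562855/11664 ≈ -3.0800e+5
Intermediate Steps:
C(Q, f) = 6*Q*f
p = 875/108 (p = 7 + (-20/(6*2*(-2)) - 29/(-108)) = 7 + (-20/(-24) - 29*(-1/108)) = 7 + (-20*(-1/24) + 29/108) = 7 + (5/6 + 29/108) = 7 + 119/108 = 875/108 ≈ 8.1019)
a(P) = P**2
X = -308070 (X = -5*61614 = -308070)
X + a(p) = -308070 + (875/108)**2 = -308070 + 765625/11664 = -3592562855/11664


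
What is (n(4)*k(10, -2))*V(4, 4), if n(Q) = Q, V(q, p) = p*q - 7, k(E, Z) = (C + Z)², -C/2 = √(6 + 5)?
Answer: 1728 + 288*√11 ≈ 2683.2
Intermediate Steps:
C = -2*√11 (C = -2*√(6 + 5) = -2*√11 ≈ -6.6332)
k(E, Z) = (Z - 2*√11)² (k(E, Z) = (-2*√11 + Z)² = (Z - 2*√11)²)
V(q, p) = -7 + p*q
(n(4)*k(10, -2))*V(4, 4) = (4*(-2 - 2*√11)²)*(-7 + 4*4) = (4*(-2 - 2*√11)²)*(-7 + 16) = (4*(-2 - 2*√11)²)*9 = 36*(-2 - 2*√11)²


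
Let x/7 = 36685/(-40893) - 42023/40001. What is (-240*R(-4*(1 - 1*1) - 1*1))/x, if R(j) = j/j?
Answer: 49072826790/2787647821 ≈ 17.604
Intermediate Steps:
R(j) = 1
x = -22301182568/1635760893 (x = 7*(36685/(-40893) - 42023/40001) = 7*(36685*(-1/40893) - 42023*1/40001) = 7*(-36685/40893 - 42023/40001) = 7*(-3185883224/1635760893) = -22301182568/1635760893 ≈ -13.634)
(-240*R(-4*(1 - 1*1) - 1*1))/x = (-240*1)/(-22301182568/1635760893) = -240*(-1635760893/22301182568) = 49072826790/2787647821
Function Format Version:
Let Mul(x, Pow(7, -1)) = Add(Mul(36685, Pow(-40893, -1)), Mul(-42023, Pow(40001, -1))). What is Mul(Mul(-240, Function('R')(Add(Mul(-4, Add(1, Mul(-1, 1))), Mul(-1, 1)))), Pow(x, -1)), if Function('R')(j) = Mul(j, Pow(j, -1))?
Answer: Rational(49072826790, 2787647821) ≈ 17.604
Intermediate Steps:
Function('R')(j) = 1
x = Rational(-22301182568, 1635760893) (x = Mul(7, Add(Mul(36685, Pow(-40893, -1)), Mul(-42023, Pow(40001, -1)))) = Mul(7, Add(Mul(36685, Rational(-1, 40893)), Mul(-42023, Rational(1, 40001)))) = Mul(7, Add(Rational(-36685, 40893), Rational(-42023, 40001))) = Mul(7, Rational(-3185883224, 1635760893)) = Rational(-22301182568, 1635760893) ≈ -13.634)
Mul(Mul(-240, Function('R')(Add(Mul(-4, Add(1, Mul(-1, 1))), Mul(-1, 1)))), Pow(x, -1)) = Mul(Mul(-240, 1), Pow(Rational(-22301182568, 1635760893), -1)) = Mul(-240, Rational(-1635760893, 22301182568)) = Rational(49072826790, 2787647821)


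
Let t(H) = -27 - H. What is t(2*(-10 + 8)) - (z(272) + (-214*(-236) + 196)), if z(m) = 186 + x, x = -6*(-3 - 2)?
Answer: -50939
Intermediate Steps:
x = 30 (x = -6*(-5) = 30)
z(m) = 216 (z(m) = 186 + 30 = 216)
t(2*(-10 + 8)) - (z(272) + (-214*(-236) + 196)) = (-27 - 2*(-10 + 8)) - (216 + (-214*(-236) + 196)) = (-27 - 2*(-2)) - (216 + (50504 + 196)) = (-27 - 1*(-4)) - (216 + 50700) = (-27 + 4) - 1*50916 = -23 - 50916 = -50939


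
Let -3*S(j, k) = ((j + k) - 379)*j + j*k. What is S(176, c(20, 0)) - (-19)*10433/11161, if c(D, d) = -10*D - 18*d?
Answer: 395029763/11161 ≈ 35394.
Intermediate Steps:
c(D, d) = -18*d - 10*D
S(j, k) = -j*k/3 - j*(-379 + j + k)/3 (S(j, k) = -(((j + k) - 379)*j + j*k)/3 = -((-379 + j + k)*j + j*k)/3 = -(j*(-379 + j + k) + j*k)/3 = -(j*k + j*(-379 + j + k))/3 = -j*k/3 - j*(-379 + j + k)/3)
S(176, c(20, 0)) - (-19)*10433/11161 = (1/3)*176*(379 - 1*176 - 2*(-18*0 - 10*20)) - (-19)*10433/11161 = (1/3)*176*(379 - 176 - 2*(0 - 200)) - (-19)*10433*(1/11161) = (1/3)*176*(379 - 176 - 2*(-200)) - (-19)*10433/11161 = (1/3)*176*(379 - 176 + 400) - 1*(-198227/11161) = (1/3)*176*603 + 198227/11161 = 35376 + 198227/11161 = 395029763/11161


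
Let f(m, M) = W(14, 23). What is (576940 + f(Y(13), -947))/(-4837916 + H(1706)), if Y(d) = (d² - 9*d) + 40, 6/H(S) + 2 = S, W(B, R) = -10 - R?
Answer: -163841588/1373968143 ≈ -0.11925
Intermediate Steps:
H(S) = 6/(-2 + S)
Y(d) = 40 + d² - 9*d
f(m, M) = -33 (f(m, M) = -10 - 1*23 = -10 - 23 = -33)
(576940 + f(Y(13), -947))/(-4837916 + H(1706)) = (576940 - 33)/(-4837916 + 6/(-2 + 1706)) = 576907/(-4837916 + 6/1704) = 576907/(-4837916 + 6*(1/1704)) = 576907/(-4837916 + 1/284) = 576907/(-1373968143/284) = 576907*(-284/1373968143) = -163841588/1373968143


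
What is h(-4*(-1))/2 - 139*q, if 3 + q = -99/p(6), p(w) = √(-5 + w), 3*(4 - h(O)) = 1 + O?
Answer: 85075/6 ≈ 14179.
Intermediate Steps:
h(O) = 11/3 - O/3 (h(O) = 4 - (1 + O)/3 = 4 + (-⅓ - O/3) = 11/3 - O/3)
q = -102 (q = -3 - 99/√(-5 + 6) = -3 - 99/(√1) = -3 - 99/1 = -3 - 99*1 = -3 - 99 = -102)
h(-4*(-1))/2 - 139*q = (11/3 - (-4)*(-1)/3)/2 - 139*(-102) = (11/3 - ⅓*4)*(½) + 14178 = (11/3 - 4/3)*(½) + 14178 = (7/3)*(½) + 14178 = 7/6 + 14178 = 85075/6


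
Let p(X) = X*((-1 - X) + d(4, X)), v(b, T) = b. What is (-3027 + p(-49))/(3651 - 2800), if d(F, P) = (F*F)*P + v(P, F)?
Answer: 35438/851 ≈ 41.643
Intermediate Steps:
d(F, P) = P + P*F² (d(F, P) = (F*F)*P + P = F²*P + P = P*F² + P = P + P*F²)
p(X) = X*(-1 + 16*X) (p(X) = X*((-1 - X) + X*(1 + 4²)) = X*((-1 - X) + X*(1 + 16)) = X*((-1 - X) + X*17) = X*((-1 - X) + 17*X) = X*(-1 + 16*X))
(-3027 + p(-49))/(3651 - 2800) = (-3027 - 49*(-1 + 16*(-49)))/(3651 - 2800) = (-3027 - 49*(-1 - 784))/851 = (-3027 - 49*(-785))*(1/851) = (-3027 + 38465)*(1/851) = 35438*(1/851) = 35438/851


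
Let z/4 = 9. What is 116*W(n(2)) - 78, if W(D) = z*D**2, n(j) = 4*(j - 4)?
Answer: 267186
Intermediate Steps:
z = 36 (z = 4*9 = 36)
n(j) = -16 + 4*j (n(j) = 4*(-4 + j) = -16 + 4*j)
W(D) = 36*D**2
116*W(n(2)) - 78 = 116*(36*(-16 + 4*2)**2) - 78 = 116*(36*(-16 + 8)**2) - 78 = 116*(36*(-8)**2) - 78 = 116*(36*64) - 78 = 116*2304 - 78 = 267264 - 78 = 267186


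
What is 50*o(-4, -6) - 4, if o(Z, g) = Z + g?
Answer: -504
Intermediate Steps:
50*o(-4, -6) - 4 = 50*(-4 - 6) - 4 = 50*(-10) - 4 = -500 - 4 = -504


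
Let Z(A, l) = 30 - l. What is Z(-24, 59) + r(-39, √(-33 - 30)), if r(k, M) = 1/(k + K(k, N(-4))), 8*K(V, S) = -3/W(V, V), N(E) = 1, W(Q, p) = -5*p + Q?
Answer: -470941/16225 ≈ -29.026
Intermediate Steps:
W(Q, p) = Q - 5*p
K(V, S) = 3/(32*V) (K(V, S) = (-3/(V - 5*V))/8 = (-3*(-1/(4*V)))/8 = (-(-3)/(4*V))/8 = (3/(4*V))/8 = 3/(32*V))
r(k, M) = 1/(k + 3/(32*k))
Z(-24, 59) + r(-39, √(-33 - 30)) = (30 - 1*59) + 32*(-39)/(3 + 32*(-39)²) = (30 - 59) + 32*(-39)/(3 + 32*1521) = -29 + 32*(-39)/(3 + 48672) = -29 + 32*(-39)/48675 = -29 + 32*(-39)*(1/48675) = -29 - 416/16225 = -470941/16225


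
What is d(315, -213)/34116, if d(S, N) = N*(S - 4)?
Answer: -22081/11372 ≈ -1.9417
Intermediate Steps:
d(S, N) = N*(-4 + S)
d(315, -213)/34116 = -213*(-4 + 315)/34116 = -213*311*(1/34116) = -66243*1/34116 = -22081/11372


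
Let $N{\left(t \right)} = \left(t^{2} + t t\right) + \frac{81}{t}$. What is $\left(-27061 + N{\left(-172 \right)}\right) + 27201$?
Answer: $\frac{10200895}{172} \approx 59308.0$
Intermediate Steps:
$N{\left(t \right)} = 2 t^{2} + \frac{81}{t}$ ($N{\left(t \right)} = \left(t^{2} + t^{2}\right) + \frac{81}{t} = 2 t^{2} + \frac{81}{t}$)
$\left(-27061 + N{\left(-172 \right)}\right) + 27201 = \left(-27061 + \frac{81 + 2 \left(-172\right)^{3}}{-172}\right) + 27201 = \left(-27061 - \frac{81 + 2 \left(-5088448\right)}{172}\right) + 27201 = \left(-27061 - \frac{81 - 10176896}{172}\right) + 27201 = \left(-27061 - - \frac{10176815}{172}\right) + 27201 = \left(-27061 + \frac{10176815}{172}\right) + 27201 = \frac{5522323}{172} + 27201 = \frac{10200895}{172}$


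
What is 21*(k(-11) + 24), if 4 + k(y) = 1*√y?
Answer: 420 + 21*I*√11 ≈ 420.0 + 69.649*I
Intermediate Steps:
k(y) = -4 + √y (k(y) = -4 + 1*√y = -4 + √y)
21*(k(-11) + 24) = 21*((-4 + √(-11)) + 24) = 21*((-4 + I*√11) + 24) = 21*(20 + I*√11) = 420 + 21*I*√11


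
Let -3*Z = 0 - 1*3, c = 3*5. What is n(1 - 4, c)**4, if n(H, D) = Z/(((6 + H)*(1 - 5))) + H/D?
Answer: 83521/12960000 ≈ 0.0064445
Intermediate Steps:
c = 15
Z = 1 (Z = -(0 - 1*3)/3 = -(0 - 3)/3 = -1/3*(-3) = 1)
n(H, D) = 1/(-24 - 4*H) + H/D (n(H, D) = 1/((6 + H)*(1 - 5)) + H/D = 1/((6 + H)*(-4)) + H/D = 1/(-24 - 4*H) + H/D)
n(1 - 4, c)**4 = (((1 - 4)**2 + 6*(1 - 4) - 1/4*15)/(15*(6 + (1 - 4))))**4 = (((-3)**2 + 6*(-3) - 15/4)/(15*(6 - 3)))**4 = ((1/15)*(9 - 18 - 15/4)/3)**4 = ((1/15)*(1/3)*(-51/4))**4 = (-17/60)**4 = 83521/12960000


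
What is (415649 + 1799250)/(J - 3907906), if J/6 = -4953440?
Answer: -2214899/33628546 ≈ -0.065864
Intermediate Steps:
J = -29720640 (J = 6*(-4953440) = -29720640)
(415649 + 1799250)/(J - 3907906) = (415649 + 1799250)/(-29720640 - 3907906) = 2214899/(-33628546) = 2214899*(-1/33628546) = -2214899/33628546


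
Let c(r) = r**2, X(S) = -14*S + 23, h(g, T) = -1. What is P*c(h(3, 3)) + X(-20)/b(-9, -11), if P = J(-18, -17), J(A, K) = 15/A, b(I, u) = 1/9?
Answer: 16357/6 ≈ 2726.2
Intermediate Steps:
b(I, u) = 1/9
X(S) = 23 - 14*S
P = -5/6 (P = 15/(-18) = 15*(-1/18) = -5/6 ≈ -0.83333)
P*c(h(3, 3)) + X(-20)/b(-9, -11) = -5/6*(-1)**2 + (23 - 14*(-20))/(1/9) = -5/6*1 + (23 + 280)*9 = -5/6 + 303*9 = -5/6 + 2727 = 16357/6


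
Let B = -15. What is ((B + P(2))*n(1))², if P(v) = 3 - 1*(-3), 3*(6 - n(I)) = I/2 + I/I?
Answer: 9801/4 ≈ 2450.3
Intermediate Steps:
n(I) = 17/3 - I/6 (n(I) = 6 - (I/2 + I/I)/3 = 6 - (I*(½) + 1)/3 = 6 - (I/2 + 1)/3 = 6 - (1 + I/2)/3 = 6 + (-⅓ - I/6) = 17/3 - I/6)
P(v) = 6 (P(v) = 3 + 3 = 6)
((B + P(2))*n(1))² = ((-15 + 6)*(17/3 - ⅙*1))² = (-9*(17/3 - ⅙))² = (-9*11/2)² = (-99/2)² = 9801/4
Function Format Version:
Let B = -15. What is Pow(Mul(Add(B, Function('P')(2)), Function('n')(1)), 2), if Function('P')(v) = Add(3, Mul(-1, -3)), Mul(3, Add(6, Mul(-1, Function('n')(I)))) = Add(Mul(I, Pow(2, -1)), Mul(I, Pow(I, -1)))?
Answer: Rational(9801, 4) ≈ 2450.3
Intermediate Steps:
Function('n')(I) = Add(Rational(17, 3), Mul(Rational(-1, 6), I)) (Function('n')(I) = Add(6, Mul(Rational(-1, 3), Add(Mul(I, Pow(2, -1)), Mul(I, Pow(I, -1))))) = Add(6, Mul(Rational(-1, 3), Add(Mul(I, Rational(1, 2)), 1))) = Add(6, Mul(Rational(-1, 3), Add(Mul(Rational(1, 2), I), 1))) = Add(6, Mul(Rational(-1, 3), Add(1, Mul(Rational(1, 2), I)))) = Add(6, Add(Rational(-1, 3), Mul(Rational(-1, 6), I))) = Add(Rational(17, 3), Mul(Rational(-1, 6), I)))
Function('P')(v) = 6 (Function('P')(v) = Add(3, 3) = 6)
Pow(Mul(Add(B, Function('P')(2)), Function('n')(1)), 2) = Pow(Mul(Add(-15, 6), Add(Rational(17, 3), Mul(Rational(-1, 6), 1))), 2) = Pow(Mul(-9, Add(Rational(17, 3), Rational(-1, 6))), 2) = Pow(Mul(-9, Rational(11, 2)), 2) = Pow(Rational(-99, 2), 2) = Rational(9801, 4)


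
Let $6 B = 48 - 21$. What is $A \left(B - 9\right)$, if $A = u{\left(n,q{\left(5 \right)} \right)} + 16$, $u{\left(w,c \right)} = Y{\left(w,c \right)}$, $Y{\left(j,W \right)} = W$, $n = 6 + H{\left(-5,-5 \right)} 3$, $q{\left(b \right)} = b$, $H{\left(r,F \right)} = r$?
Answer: $- \frac{189}{2} \approx -94.5$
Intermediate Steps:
$B = \frac{9}{2}$ ($B = \frac{48 - 21}{6} = \frac{1}{6} \cdot 27 = \frac{9}{2} \approx 4.5$)
$n = -9$ ($n = 6 - 15 = -9$)
$u{\left(w,c \right)} = c$
$A = 21$ ($A = 5 + 16 = 21$)
$A \left(B - 9\right) = 21 \left(\frac{9}{2} - 9\right) = 21 \left(- \frac{9}{2}\right) = - \frac{189}{2}$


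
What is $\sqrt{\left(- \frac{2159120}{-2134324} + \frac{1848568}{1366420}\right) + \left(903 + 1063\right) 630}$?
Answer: $\frac{\sqrt{41150398261396430746712526510}}{182273937505} \approx 1112.9$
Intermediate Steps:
$\sqrt{\left(- \frac{2159120}{-2134324} + \frac{1848568}{1366420}\right) + \left(903 + 1063\right) 630} = \sqrt{\left(\left(-2159120\right) \left(- \frac{1}{2134324}\right) + 1848568 \cdot \frac{1}{1366420}\right) + 1966 \cdot 630} = \sqrt{\left(\frac{539780}{533581} + \frac{462142}{341605}\right) + 1238580} = \sqrt{\frac{430981737402}{182273937505} + 1238580} = \sqrt{\frac{225761284496680302}{182273937505}} = \frac{\sqrt{41150398261396430746712526510}}{182273937505}$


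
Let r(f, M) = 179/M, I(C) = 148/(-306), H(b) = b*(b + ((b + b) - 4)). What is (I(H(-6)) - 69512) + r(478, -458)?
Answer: -4871045167/70074 ≈ -69513.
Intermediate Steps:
H(b) = b*(-4 + 3*b) (H(b) = b*(b + (2*b - 4)) = b*(b + (-4 + 2*b)) = b*(-4 + 3*b))
I(C) = -74/153 (I(C) = 148*(-1/306) = -74/153)
(I(H(-6)) - 69512) + r(478, -458) = (-74/153 - 69512) + 179/(-458) = -10635410/153 + 179*(-1/458) = -10635410/153 - 179/458 = -4871045167/70074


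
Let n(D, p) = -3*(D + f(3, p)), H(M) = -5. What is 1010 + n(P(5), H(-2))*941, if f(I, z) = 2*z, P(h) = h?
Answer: 15125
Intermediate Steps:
n(D, p) = -6*p - 3*D (n(D, p) = -3*(D + 2*p) = -6*p - 3*D)
1010 + n(P(5), H(-2))*941 = 1010 + (-6*(-5) - 3*5)*941 = 1010 + (30 - 15)*941 = 1010 + 15*941 = 1010 + 14115 = 15125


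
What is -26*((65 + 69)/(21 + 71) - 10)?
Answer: 5109/23 ≈ 222.13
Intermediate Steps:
-26*((65 + 69)/(21 + 71) - 10) = -26*(134/92 - 10) = -26*(134*(1/92) - 10) = -26*(67/46 - 10) = -26*(-393/46) = 5109/23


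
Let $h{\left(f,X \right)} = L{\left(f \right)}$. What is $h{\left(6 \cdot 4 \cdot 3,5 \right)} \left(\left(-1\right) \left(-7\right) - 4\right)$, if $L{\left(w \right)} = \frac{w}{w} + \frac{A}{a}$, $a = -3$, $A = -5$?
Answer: $8$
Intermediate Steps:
$L{\left(w \right)} = \frac{8}{3}$ ($L{\left(w \right)} = \frac{w}{w} - \frac{5}{-3} = 1 - - \frac{5}{3} = 1 + \frac{5}{3} = \frac{8}{3}$)
$h{\left(f,X \right)} = \frac{8}{3}$
$h{\left(6 \cdot 4 \cdot 3,5 \right)} \left(\left(-1\right) \left(-7\right) - 4\right) = \frac{8 \left(\left(-1\right) \left(-7\right) - 4\right)}{3} = \frac{8 \left(7 - 4\right)}{3} = \frac{8}{3} \cdot 3 = 8$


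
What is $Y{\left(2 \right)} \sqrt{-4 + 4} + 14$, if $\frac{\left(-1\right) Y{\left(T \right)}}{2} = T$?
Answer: $14$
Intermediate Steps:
$Y{\left(T \right)} = - 2 T$
$Y{\left(2 \right)} \sqrt{-4 + 4} + 14 = \left(-2\right) 2 \sqrt{-4 + 4} + 14 = - 4 \sqrt{0} + 14 = \left(-4\right) 0 + 14 = 0 + 14 = 14$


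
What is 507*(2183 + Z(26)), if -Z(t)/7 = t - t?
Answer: 1106781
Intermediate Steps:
Z(t) = 0 (Z(t) = -7*(t - t) = -7*0 = 0)
507*(2183 + Z(26)) = 507*(2183 + 0) = 507*2183 = 1106781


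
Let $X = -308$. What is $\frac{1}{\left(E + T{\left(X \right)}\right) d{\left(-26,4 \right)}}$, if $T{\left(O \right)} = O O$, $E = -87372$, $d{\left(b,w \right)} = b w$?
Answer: $- \frac{1}{779168} \approx -1.2834 \cdot 10^{-6}$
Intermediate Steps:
$T{\left(O \right)} = O^{2}$
$\frac{1}{\left(E + T{\left(X \right)}\right) d{\left(-26,4 \right)}} = \frac{1}{\left(-87372 + \left(-308\right)^{2}\right) \left(\left(-26\right) 4\right)} = \frac{1}{\left(-87372 + 94864\right) \left(-104\right)} = \frac{1}{7492} \left(- \frac{1}{104}\right) = - \frac{1}{779168}$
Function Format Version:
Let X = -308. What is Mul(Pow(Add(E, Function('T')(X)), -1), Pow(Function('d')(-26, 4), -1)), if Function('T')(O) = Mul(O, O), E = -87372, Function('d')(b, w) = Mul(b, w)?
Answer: Rational(-1, 779168) ≈ -1.2834e-6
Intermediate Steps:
Function('T')(O) = Pow(O, 2)
Mul(Pow(Add(E, Function('T')(X)), -1), Pow(Function('d')(-26, 4), -1)) = Mul(Pow(Add(-87372, Pow(-308, 2)), -1), Pow(Mul(-26, 4), -1)) = Mul(Pow(Add(-87372, 94864), -1), Pow(-104, -1)) = Mul(Pow(7492, -1), Rational(-1, 104)) = Mul(Rational(1, 7492), Rational(-1, 104)) = Rational(-1, 779168)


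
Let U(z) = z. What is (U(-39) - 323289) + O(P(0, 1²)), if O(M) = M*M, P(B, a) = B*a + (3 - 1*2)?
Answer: -323327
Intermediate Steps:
P(B, a) = 1 + B*a (P(B, a) = B*a + (3 - 2) = B*a + 1 = 1 + B*a)
O(M) = M²
(U(-39) - 323289) + O(P(0, 1²)) = (-39 - 323289) + (1 + 0*1²)² = -323328 + (1 + 0*1)² = -323328 + (1 + 0)² = -323328 + 1² = -323328 + 1 = -323327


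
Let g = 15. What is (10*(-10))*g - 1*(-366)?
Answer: -1134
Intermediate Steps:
(10*(-10))*g - 1*(-366) = (10*(-10))*15 - 1*(-366) = -100*15 + 366 = -1500 + 366 = -1134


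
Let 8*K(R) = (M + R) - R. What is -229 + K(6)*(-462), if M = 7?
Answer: -2533/4 ≈ -633.25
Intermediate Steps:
K(R) = 7/8 (K(R) = ((7 + R) - R)/8 = (⅛)*7 = 7/8)
-229 + K(6)*(-462) = -229 + (7/8)*(-462) = -229 - 1617/4 = -2533/4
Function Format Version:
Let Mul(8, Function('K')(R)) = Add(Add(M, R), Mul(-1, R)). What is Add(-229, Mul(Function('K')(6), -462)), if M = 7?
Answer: Rational(-2533, 4) ≈ -633.25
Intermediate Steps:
Function('K')(R) = Rational(7, 8) (Function('K')(R) = Mul(Rational(1, 8), Add(Add(7, R), Mul(-1, R))) = Mul(Rational(1, 8), 7) = Rational(7, 8))
Add(-229, Mul(Function('K')(6), -462)) = Add(-229, Mul(Rational(7, 8), -462)) = Add(-229, Rational(-1617, 4)) = Rational(-2533, 4)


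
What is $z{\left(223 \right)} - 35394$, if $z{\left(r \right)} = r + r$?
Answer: $-34948$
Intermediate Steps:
$z{\left(r \right)} = 2 r$
$z{\left(223 \right)} - 35394 = 2 \cdot 223 - 35394 = 446 - 35394 = -34948$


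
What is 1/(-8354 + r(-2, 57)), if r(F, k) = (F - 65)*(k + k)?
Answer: -1/15992 ≈ -6.2531e-5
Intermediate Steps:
r(F, k) = 2*k*(-65 + F) (r(F, k) = (-65 + F)*(2*k) = 2*k*(-65 + F))
1/(-8354 + r(-2, 57)) = 1/(-8354 + 2*57*(-65 - 2)) = 1/(-8354 + 2*57*(-67)) = 1/(-8354 - 7638) = 1/(-15992) = -1/15992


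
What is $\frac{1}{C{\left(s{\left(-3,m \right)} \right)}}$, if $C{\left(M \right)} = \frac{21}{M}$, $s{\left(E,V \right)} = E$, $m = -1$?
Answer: $- \frac{1}{7} \approx -0.14286$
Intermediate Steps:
$\frac{1}{C{\left(s{\left(-3,m \right)} \right)}} = \frac{1}{21 \frac{1}{-3}} = \frac{1}{21 \left(- \frac{1}{3}\right)} = \frac{1}{-7} = - \frac{1}{7}$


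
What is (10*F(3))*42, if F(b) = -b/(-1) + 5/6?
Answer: 1610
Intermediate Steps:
F(b) = 5/6 + b (F(b) = -b*(-1) + 5*(1/6) = b + 5/6 = 5/6 + b)
(10*F(3))*42 = (10*(5/6 + 3))*42 = (10*(23/6))*42 = (115/3)*42 = 1610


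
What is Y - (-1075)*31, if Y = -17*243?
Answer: 29194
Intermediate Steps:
Y = -4131
Y - (-1075)*31 = -4131 - (-1075)*31 = -4131 - 1*(-33325) = -4131 + 33325 = 29194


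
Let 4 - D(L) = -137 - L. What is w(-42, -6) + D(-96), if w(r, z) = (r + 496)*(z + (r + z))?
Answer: -24471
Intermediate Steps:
D(L) = 141 + L (D(L) = 4 - (-137 - L) = 4 + (137 + L) = 141 + L)
w(r, z) = (496 + r)*(r + 2*z)
w(-42, -6) + D(-96) = ((-42)² + 496*(-42) + 992*(-6) + 2*(-42)*(-6)) + (141 - 96) = (1764 - 20832 - 5952 + 504) + 45 = -24516 + 45 = -24471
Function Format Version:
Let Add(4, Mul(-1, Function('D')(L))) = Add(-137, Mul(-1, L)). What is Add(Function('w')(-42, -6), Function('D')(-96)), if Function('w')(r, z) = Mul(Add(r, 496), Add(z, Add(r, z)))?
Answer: -24471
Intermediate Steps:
Function('D')(L) = Add(141, L) (Function('D')(L) = Add(4, Mul(-1, Add(-137, Mul(-1, L)))) = Add(4, Add(137, L)) = Add(141, L))
Function('w')(r, z) = Mul(Add(496, r), Add(r, Mul(2, z)))
Add(Function('w')(-42, -6), Function('D')(-96)) = Add(Add(Pow(-42, 2), Mul(496, -42), Mul(992, -6), Mul(2, -42, -6)), Add(141, -96)) = Add(Add(1764, -20832, -5952, 504), 45) = Add(-24516, 45) = -24471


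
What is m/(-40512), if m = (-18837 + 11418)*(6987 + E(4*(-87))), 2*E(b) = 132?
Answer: 17442069/13504 ≈ 1291.6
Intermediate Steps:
E(b) = 66 (E(b) = (½)*132 = 66)
m = -52326207 (m = (-18837 + 11418)*(6987 + 66) = -7419*7053 = -52326207)
m/(-40512) = -52326207/(-40512) = -52326207*(-1/40512) = 17442069/13504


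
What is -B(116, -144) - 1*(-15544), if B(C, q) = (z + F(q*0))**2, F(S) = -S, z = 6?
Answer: 15508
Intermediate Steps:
B(C, q) = 36 (B(C, q) = (6 - q*0)**2 = (6 - 1*0)**2 = (6 + 0)**2 = 6**2 = 36)
-B(116, -144) - 1*(-15544) = -1*36 - 1*(-15544) = -36 + 15544 = 15508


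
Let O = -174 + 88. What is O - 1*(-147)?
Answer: 61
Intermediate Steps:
O = -86
O - 1*(-147) = -86 - 1*(-147) = -86 + 147 = 61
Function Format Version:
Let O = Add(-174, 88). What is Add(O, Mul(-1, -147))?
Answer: 61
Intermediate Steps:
O = -86
Add(O, Mul(-1, -147)) = Add(-86, Mul(-1, -147)) = Add(-86, 147) = 61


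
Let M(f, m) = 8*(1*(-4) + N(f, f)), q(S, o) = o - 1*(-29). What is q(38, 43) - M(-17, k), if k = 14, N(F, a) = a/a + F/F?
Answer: 88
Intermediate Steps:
N(F, a) = 2 (N(F, a) = 1 + 1 = 2)
q(S, o) = 29 + o (q(S, o) = o + 29 = 29 + o)
M(f, m) = -16 (M(f, m) = 8*(1*(-4) + 2) = 8*(-4 + 2) = 8*(-2) = -16)
q(38, 43) - M(-17, k) = (29 + 43) - 1*(-16) = 72 + 16 = 88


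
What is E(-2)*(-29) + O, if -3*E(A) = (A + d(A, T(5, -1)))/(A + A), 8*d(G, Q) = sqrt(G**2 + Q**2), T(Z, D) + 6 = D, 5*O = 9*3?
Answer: 307/30 - 29*sqrt(53)/96 ≈ 8.0341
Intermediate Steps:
O = 27/5 (O = (9*3)/5 = (1/5)*27 = 27/5 ≈ 5.4000)
T(Z, D) = -6 + D
d(G, Q) = sqrt(G**2 + Q**2)/8
E(A) = -(A + sqrt(49 + A**2)/8)/(6*A) (E(A) = -(A + sqrt(A**2 + (-6 - 1)**2)/8)/(3*(A + A)) = -(A + sqrt(A**2 + (-7)**2)/8)/(3*(2*A)) = -(A + sqrt(A**2 + 49)/8)*1/(2*A)/3 = -(A + sqrt(49 + A**2)/8)*1/(2*A)/3 = -(A + sqrt(49 + A**2)/8)/(6*A))
E(-2)*(-29) + O = ((1/48)*(-sqrt(49 + (-2)**2) - 8*(-2))/(-2))*(-29) + 27/5 = ((1/48)*(-1/2)*(-sqrt(49 + 4) + 16))*(-29) + 27/5 = ((1/48)*(-1/2)*(-sqrt(53) + 16))*(-29) + 27/5 = ((1/48)*(-1/2)*(16 - sqrt(53)))*(-29) + 27/5 = (-1/6 + sqrt(53)/96)*(-29) + 27/5 = (29/6 - 29*sqrt(53)/96) + 27/5 = 307/30 - 29*sqrt(53)/96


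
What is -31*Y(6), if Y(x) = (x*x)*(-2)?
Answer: 2232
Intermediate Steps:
Y(x) = -2*x² (Y(x) = x²*(-2) = -2*x²)
-31*Y(6) = -(-62)*6² = -(-62)*36 = -31*(-72) = 2232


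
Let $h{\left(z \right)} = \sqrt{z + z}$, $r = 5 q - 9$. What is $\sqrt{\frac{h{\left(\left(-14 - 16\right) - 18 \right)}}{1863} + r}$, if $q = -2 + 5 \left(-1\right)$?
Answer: $\frac{2 \sqrt{-471339 + 23 i \sqrt{6}}}{207} \approx 0.00039643 + 6.6332 i$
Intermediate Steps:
$q = -7$ ($q = -2 - 5 = -7$)
$r = -44$ ($r = 5 \left(-7\right) - 9 = -35 - 9 = -44$)
$h{\left(z \right)} = \sqrt{2} \sqrt{z}$ ($h{\left(z \right)} = \sqrt{2 z} = \sqrt{2} \sqrt{z}$)
$\sqrt{\frac{h{\left(\left(-14 - 16\right) - 18 \right)}}{1863} + r} = \sqrt{\frac{\sqrt{2} \sqrt{\left(-14 - 16\right) - 18}}{1863} - 44} = \sqrt{\sqrt{2} \sqrt{-30 - 18} \cdot \frac{1}{1863} - 44} = \sqrt{\sqrt{2} \sqrt{-48} \cdot \frac{1}{1863} - 44} = \sqrt{\sqrt{2} \cdot 4 i \sqrt{3} \cdot \frac{1}{1863} - 44} = \sqrt{4 i \sqrt{6} \cdot \frac{1}{1863} - 44} = \sqrt{\frac{4 i \sqrt{6}}{1863} - 44} = \sqrt{-44 + \frac{4 i \sqrt{6}}{1863}}$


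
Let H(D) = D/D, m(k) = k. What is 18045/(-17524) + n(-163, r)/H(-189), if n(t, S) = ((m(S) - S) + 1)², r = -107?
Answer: -521/17524 ≈ -0.029731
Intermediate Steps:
H(D) = 1
n(t, S) = 1 (n(t, S) = ((S - S) + 1)² = (0 + 1)² = 1² = 1)
18045/(-17524) + n(-163, r)/H(-189) = 18045/(-17524) + 1/1 = 18045*(-1/17524) + 1*1 = -18045/17524 + 1 = -521/17524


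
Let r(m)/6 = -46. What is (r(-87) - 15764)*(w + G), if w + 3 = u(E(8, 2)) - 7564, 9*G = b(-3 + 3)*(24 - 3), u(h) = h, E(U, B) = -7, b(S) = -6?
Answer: 121711520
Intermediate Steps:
r(m) = -276 (r(m) = 6*(-46) = -276)
G = -14 (G = (-6*(24 - 3))/9 = (-6*21)/9 = (1/9)*(-126) = -14)
w = -7574 (w = -3 + (-7 - 7564) = -3 - 7571 = -7574)
(r(-87) - 15764)*(w + G) = (-276 - 15764)*(-7574 - 14) = -16040*(-7588) = 121711520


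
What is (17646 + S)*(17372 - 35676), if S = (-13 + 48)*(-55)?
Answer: -287757184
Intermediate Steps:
S = -1925 (S = 35*(-55) = -1925)
(17646 + S)*(17372 - 35676) = (17646 - 1925)*(17372 - 35676) = 15721*(-18304) = -287757184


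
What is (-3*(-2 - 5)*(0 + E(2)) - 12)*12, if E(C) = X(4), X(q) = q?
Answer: 864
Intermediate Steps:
E(C) = 4
(-3*(-2 - 5)*(0 + E(2)) - 12)*12 = (-3*(-2 - 5)*(0 + 4) - 12)*12 = (-(-21)*4 - 12)*12 = (-3*(-28) - 12)*12 = (84 - 12)*12 = 72*12 = 864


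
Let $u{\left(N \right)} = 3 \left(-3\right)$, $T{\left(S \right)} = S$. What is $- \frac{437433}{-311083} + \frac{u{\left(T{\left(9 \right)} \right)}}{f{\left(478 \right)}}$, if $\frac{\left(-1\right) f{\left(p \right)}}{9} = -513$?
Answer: $\frac{224092046}{159585579} \approx 1.4042$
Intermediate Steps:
$u{\left(N \right)} = -9$
$f{\left(p \right)} = 4617$ ($f{\left(p \right)} = \left(-9\right) \left(-513\right) = 4617$)
$- \frac{437433}{-311083} + \frac{u{\left(T{\left(9 \right)} \right)}}{f{\left(478 \right)}} = - \frac{437433}{-311083} - \frac{9}{4617} = \left(-437433\right) \left(- \frac{1}{311083}\right) - \frac{1}{513} = \frac{437433}{311083} - \frac{1}{513} = \frac{224092046}{159585579}$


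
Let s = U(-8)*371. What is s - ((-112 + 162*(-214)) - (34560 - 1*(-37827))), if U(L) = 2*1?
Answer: 107909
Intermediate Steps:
U(L) = 2
s = 742 (s = 2*371 = 742)
s - ((-112 + 162*(-214)) - (34560 - 1*(-37827))) = 742 - ((-112 + 162*(-214)) - (34560 - 1*(-37827))) = 742 - ((-112 - 34668) - (34560 + 37827)) = 742 - (-34780 - 1*72387) = 742 - (-34780 - 72387) = 742 - 1*(-107167) = 742 + 107167 = 107909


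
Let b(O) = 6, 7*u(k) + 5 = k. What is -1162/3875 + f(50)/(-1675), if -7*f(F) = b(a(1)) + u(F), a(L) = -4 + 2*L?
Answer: -3801361/12721625 ≈ -0.29881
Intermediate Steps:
u(k) = -5/7 + k/7
f(F) = -37/49 - F/49 (f(F) = -(6 + (-5/7 + F/7))/7 = -(37/7 + F/7)/7 = -37/49 - F/49)
-1162/3875 + f(50)/(-1675) = -1162/3875 + (-37/49 - 1/49*50)/(-1675) = -1162*1/3875 + (-37/49 - 50/49)*(-1/1675) = -1162/3875 - 87/49*(-1/1675) = -1162/3875 + 87/82075 = -3801361/12721625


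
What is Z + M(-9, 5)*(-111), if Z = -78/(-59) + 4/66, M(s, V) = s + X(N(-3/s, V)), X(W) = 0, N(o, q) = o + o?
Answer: 1947745/1947 ≈ 1000.4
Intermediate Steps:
N(o, q) = 2*o
M(s, V) = s (M(s, V) = s + 0 = s)
Z = 2692/1947 (Z = -78*(-1/59) + 4*(1/66) = 78/59 + 2/33 = 2692/1947 ≈ 1.3826)
Z + M(-9, 5)*(-111) = 2692/1947 - 9*(-111) = 2692/1947 + 999 = 1947745/1947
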